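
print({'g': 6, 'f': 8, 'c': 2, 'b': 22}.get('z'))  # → None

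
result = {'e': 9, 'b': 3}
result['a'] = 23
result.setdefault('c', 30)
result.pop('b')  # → 3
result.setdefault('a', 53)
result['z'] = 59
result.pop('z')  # 59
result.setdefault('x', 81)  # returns 81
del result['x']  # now {'e': 9, 'a': 23, 'c': 30}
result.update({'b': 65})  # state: {'e': 9, 'a': 23, 'c': 30, 'b': 65}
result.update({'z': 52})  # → {'e': 9, 'a': 23, 'c': 30, 'b': 65, 'z': 52}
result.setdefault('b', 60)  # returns 65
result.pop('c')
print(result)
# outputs {'e': 9, 'a': 23, 'b': 65, 'z': 52}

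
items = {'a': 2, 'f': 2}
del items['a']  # {'f': 2}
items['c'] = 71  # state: {'f': 2, 'c': 71}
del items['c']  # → {'f': 2}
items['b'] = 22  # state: {'f': 2, 'b': 22}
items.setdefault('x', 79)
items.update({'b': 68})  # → {'f': 2, 'b': 68, 'x': 79}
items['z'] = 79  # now {'f': 2, 'b': 68, 'x': 79, 'z': 79}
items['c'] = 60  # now {'f': 2, 'b': 68, 'x': 79, 'z': 79, 'c': 60}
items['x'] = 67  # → {'f': 2, 'b': 68, 'x': 67, 'z': 79, 'c': 60}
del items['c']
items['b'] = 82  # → {'f': 2, 'b': 82, 'x': 67, 'z': 79}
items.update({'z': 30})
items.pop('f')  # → 2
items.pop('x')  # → 67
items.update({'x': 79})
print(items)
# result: {'b': 82, 'z': 30, 'x': 79}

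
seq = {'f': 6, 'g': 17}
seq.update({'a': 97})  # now {'f': 6, 'g': 17, 'a': 97}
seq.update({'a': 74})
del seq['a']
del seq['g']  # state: {'f': 6}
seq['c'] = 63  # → {'f': 6, 'c': 63}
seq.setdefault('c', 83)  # 63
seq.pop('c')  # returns 63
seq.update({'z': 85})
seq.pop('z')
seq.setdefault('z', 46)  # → 46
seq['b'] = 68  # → {'f': 6, 'z': 46, 'b': 68}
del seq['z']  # {'f': 6, 'b': 68}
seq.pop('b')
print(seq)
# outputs {'f': 6}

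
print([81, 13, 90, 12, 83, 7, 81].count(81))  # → 2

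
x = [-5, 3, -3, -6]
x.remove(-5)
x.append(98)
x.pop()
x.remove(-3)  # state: [3, -6]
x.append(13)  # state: [3, -6, 13]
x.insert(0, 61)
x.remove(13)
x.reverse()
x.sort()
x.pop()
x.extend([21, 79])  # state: [-6, 3, 21, 79]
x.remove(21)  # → [-6, 3, 79]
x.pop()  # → 79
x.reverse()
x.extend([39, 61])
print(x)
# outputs [3, -6, 39, 61]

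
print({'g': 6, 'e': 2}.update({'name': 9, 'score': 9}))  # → None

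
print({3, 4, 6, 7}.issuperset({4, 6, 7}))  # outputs True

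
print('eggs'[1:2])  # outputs g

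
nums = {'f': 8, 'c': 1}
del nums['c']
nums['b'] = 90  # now {'f': 8, 'b': 90}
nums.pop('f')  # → 8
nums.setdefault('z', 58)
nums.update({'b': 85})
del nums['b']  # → {'z': 58}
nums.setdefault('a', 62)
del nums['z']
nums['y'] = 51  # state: {'a': 62, 'y': 51}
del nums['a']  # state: {'y': 51}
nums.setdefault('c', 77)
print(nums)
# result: {'y': 51, 'c': 77}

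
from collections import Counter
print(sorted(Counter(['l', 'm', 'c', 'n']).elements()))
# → ['c', 'l', 'm', 'n']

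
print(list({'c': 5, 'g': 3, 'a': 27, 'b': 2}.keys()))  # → ['c', 'g', 'a', 'b']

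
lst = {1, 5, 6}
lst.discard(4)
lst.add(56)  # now {1, 5, 6, 56}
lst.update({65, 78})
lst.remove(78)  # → {1, 5, 6, 56, 65}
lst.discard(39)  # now {1, 5, 6, 56, 65}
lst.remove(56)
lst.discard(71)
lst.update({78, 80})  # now {1, 5, 6, 65, 78, 80}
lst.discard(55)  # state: {1, 5, 6, 65, 78, 80}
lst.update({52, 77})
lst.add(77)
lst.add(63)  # {1, 5, 6, 52, 63, 65, 77, 78, 80}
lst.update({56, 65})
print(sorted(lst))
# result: [1, 5, 6, 52, 56, 63, 65, 77, 78, 80]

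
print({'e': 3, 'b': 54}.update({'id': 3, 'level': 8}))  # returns None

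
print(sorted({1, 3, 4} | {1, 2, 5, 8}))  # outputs [1, 2, 3, 4, 5, 8]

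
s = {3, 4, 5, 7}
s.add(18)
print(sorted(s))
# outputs [3, 4, 5, 7, 18]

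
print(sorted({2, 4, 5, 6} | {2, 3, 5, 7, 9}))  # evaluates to [2, 3, 4, 5, 6, 7, 9]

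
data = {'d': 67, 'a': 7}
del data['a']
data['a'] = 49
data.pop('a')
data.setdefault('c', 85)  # 85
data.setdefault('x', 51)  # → 51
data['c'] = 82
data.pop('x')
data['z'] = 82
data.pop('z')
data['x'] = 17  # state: {'d': 67, 'c': 82, 'x': 17}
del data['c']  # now {'d': 67, 'x': 17}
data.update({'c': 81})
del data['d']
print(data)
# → {'x': 17, 'c': 81}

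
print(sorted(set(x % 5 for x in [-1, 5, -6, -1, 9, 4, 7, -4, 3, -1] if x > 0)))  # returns [0, 2, 3, 4]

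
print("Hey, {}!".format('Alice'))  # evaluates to Hey, Alice!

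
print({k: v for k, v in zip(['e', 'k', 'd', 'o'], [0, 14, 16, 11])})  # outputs {'e': 0, 'k': 14, 'd': 16, 'o': 11}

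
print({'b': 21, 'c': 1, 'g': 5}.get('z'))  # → None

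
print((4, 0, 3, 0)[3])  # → 0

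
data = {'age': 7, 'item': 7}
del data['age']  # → {'item': 7}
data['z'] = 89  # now {'item': 7, 'z': 89}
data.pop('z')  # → 89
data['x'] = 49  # {'item': 7, 'x': 49}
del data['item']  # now {'x': 49}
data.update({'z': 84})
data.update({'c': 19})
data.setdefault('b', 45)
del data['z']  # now {'x': 49, 'c': 19, 'b': 45}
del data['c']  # {'x': 49, 'b': 45}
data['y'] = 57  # {'x': 49, 'b': 45, 'y': 57}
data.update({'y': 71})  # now {'x': 49, 'b': 45, 'y': 71}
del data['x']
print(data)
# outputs {'b': 45, 'y': 71}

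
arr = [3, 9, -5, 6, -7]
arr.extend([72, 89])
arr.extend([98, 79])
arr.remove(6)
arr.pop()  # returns 79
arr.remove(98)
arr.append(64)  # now [3, 9, -5, -7, 72, 89, 64]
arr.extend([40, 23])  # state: [3, 9, -5, -7, 72, 89, 64, 40, 23]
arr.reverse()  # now [23, 40, 64, 89, 72, -7, -5, 9, 3]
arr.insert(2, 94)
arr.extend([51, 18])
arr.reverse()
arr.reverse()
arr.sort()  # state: [-7, -5, 3, 9, 18, 23, 40, 51, 64, 72, 89, 94]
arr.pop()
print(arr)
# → [-7, -5, 3, 9, 18, 23, 40, 51, 64, 72, 89]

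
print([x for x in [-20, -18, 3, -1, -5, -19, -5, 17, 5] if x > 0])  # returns [3, 17, 5]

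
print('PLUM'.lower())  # plum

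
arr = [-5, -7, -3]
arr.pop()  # -3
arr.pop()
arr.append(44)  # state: [-5, 44]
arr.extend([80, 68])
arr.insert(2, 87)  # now [-5, 44, 87, 80, 68]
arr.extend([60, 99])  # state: [-5, 44, 87, 80, 68, 60, 99]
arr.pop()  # 99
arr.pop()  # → 60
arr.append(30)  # [-5, 44, 87, 80, 68, 30]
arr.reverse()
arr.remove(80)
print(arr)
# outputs [30, 68, 87, 44, -5]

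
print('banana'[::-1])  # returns ananab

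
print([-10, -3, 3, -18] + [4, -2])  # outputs [-10, -3, 3, -18, 4, -2]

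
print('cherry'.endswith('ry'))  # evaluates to True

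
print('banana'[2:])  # nana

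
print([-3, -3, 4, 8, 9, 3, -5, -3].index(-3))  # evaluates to 0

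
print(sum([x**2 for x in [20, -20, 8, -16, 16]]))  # 1376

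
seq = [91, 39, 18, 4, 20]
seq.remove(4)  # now [91, 39, 18, 20]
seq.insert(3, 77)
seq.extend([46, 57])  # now [91, 39, 18, 77, 20, 46, 57]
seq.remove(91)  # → [39, 18, 77, 20, 46, 57]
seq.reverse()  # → [57, 46, 20, 77, 18, 39]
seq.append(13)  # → [57, 46, 20, 77, 18, 39, 13]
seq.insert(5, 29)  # [57, 46, 20, 77, 18, 29, 39, 13]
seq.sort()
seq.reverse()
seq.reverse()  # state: [13, 18, 20, 29, 39, 46, 57, 77]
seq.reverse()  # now [77, 57, 46, 39, 29, 20, 18, 13]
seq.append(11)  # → [77, 57, 46, 39, 29, 20, 18, 13, 11]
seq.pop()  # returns 11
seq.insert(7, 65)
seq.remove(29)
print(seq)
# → [77, 57, 46, 39, 20, 18, 65, 13]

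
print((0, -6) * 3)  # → (0, -6, 0, -6, 0, -6)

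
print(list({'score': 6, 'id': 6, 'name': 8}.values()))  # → [6, 6, 8]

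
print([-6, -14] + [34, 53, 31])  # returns [-6, -14, 34, 53, 31]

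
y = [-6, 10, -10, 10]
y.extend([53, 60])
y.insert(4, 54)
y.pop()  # 60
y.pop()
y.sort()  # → [-10, -6, 10, 10, 54]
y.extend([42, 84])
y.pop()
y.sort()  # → [-10, -6, 10, 10, 42, 54]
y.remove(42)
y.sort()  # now [-10, -6, 10, 10, 54]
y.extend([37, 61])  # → [-10, -6, 10, 10, 54, 37, 61]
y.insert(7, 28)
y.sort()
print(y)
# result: [-10, -6, 10, 10, 28, 37, 54, 61]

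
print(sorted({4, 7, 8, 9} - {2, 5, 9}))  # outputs [4, 7, 8]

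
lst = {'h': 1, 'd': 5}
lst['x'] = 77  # {'h': 1, 'd': 5, 'x': 77}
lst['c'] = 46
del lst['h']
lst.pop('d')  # 5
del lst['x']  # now {'c': 46}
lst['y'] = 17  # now {'c': 46, 'y': 17}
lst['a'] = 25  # {'c': 46, 'y': 17, 'a': 25}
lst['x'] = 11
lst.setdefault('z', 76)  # 76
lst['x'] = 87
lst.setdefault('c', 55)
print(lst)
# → {'c': 46, 'y': 17, 'a': 25, 'x': 87, 'z': 76}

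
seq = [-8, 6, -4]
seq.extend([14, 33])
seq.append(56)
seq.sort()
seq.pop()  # 56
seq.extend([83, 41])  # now [-8, -4, 6, 14, 33, 83, 41]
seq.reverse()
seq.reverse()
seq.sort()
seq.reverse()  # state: [83, 41, 33, 14, 6, -4, -8]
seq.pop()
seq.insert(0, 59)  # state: [59, 83, 41, 33, 14, 6, -4]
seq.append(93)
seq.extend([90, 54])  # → [59, 83, 41, 33, 14, 6, -4, 93, 90, 54]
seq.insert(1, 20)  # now [59, 20, 83, 41, 33, 14, 6, -4, 93, 90, 54]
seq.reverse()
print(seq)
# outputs [54, 90, 93, -4, 6, 14, 33, 41, 83, 20, 59]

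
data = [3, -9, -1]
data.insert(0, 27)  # [27, 3, -9, -1]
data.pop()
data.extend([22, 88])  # [27, 3, -9, 22, 88]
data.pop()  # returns 88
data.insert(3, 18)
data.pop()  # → 22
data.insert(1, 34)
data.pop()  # 18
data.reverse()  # [-9, 3, 34, 27]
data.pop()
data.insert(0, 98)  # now [98, -9, 3, 34]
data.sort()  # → [-9, 3, 34, 98]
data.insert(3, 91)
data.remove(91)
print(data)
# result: [-9, 3, 34, 98]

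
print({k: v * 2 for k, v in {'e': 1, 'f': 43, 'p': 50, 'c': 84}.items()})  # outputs {'e': 2, 'f': 86, 'p': 100, 'c': 168}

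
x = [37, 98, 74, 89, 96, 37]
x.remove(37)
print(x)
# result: [98, 74, 89, 96, 37]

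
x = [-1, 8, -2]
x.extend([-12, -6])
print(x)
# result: [-1, 8, -2, -12, -6]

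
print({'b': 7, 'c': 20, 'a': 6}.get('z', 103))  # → 103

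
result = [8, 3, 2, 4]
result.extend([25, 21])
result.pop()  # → 21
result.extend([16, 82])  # [8, 3, 2, 4, 25, 16, 82]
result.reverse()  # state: [82, 16, 25, 4, 2, 3, 8]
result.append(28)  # [82, 16, 25, 4, 2, 3, 8, 28]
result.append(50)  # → [82, 16, 25, 4, 2, 3, 8, 28, 50]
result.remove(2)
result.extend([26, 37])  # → [82, 16, 25, 4, 3, 8, 28, 50, 26, 37]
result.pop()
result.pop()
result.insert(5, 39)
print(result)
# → [82, 16, 25, 4, 3, 39, 8, 28, 50]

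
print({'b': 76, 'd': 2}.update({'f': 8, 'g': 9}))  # None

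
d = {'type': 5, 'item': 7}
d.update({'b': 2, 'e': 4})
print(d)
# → {'type': 5, 'item': 7, 'b': 2, 'e': 4}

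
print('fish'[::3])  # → fh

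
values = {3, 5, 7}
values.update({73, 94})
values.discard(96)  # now {3, 5, 7, 73, 94}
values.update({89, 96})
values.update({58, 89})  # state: {3, 5, 7, 58, 73, 89, 94, 96}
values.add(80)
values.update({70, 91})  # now {3, 5, 7, 58, 70, 73, 80, 89, 91, 94, 96}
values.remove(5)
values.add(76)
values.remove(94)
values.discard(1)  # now {3, 7, 58, 70, 73, 76, 80, 89, 91, 96}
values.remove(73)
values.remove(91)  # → {3, 7, 58, 70, 76, 80, 89, 96}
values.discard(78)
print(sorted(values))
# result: [3, 7, 58, 70, 76, 80, 89, 96]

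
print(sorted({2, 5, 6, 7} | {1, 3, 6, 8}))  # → [1, 2, 3, 5, 6, 7, 8]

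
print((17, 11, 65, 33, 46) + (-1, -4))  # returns (17, 11, 65, 33, 46, -1, -4)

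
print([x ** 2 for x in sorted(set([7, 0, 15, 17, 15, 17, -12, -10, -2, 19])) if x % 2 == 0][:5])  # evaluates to [144, 100, 4, 0]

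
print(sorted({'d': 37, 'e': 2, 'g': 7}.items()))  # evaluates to [('d', 37), ('e', 2), ('g', 7)]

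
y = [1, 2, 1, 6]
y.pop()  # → 6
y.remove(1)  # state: [2, 1]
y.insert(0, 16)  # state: [16, 2, 1]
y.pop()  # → 1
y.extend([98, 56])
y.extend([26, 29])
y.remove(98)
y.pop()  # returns 29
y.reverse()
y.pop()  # 16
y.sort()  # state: [2, 26, 56]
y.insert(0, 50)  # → [50, 2, 26, 56]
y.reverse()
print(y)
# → [56, 26, 2, 50]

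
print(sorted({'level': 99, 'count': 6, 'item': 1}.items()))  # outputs [('count', 6), ('item', 1), ('level', 99)]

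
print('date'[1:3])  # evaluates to at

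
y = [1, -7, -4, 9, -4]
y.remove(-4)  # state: [1, -7, 9, -4]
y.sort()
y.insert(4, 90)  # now [-7, -4, 1, 9, 90]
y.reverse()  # [90, 9, 1, -4, -7]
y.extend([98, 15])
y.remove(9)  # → [90, 1, -4, -7, 98, 15]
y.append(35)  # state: [90, 1, -4, -7, 98, 15, 35]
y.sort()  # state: [-7, -4, 1, 15, 35, 90, 98]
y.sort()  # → [-7, -4, 1, 15, 35, 90, 98]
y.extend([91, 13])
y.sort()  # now [-7, -4, 1, 13, 15, 35, 90, 91, 98]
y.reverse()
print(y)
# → [98, 91, 90, 35, 15, 13, 1, -4, -7]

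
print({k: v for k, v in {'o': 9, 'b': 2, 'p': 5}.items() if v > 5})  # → {'o': 9}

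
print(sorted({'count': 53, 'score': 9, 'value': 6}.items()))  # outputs [('count', 53), ('score', 9), ('value', 6)]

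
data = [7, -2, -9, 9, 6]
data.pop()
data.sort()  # [-9, -2, 7, 9]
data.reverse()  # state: [9, 7, -2, -9]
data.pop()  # -9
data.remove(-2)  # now [9, 7]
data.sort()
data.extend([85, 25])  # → [7, 9, 85, 25]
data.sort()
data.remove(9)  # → [7, 25, 85]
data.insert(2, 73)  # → [7, 25, 73, 85]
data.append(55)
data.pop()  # 55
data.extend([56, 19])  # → [7, 25, 73, 85, 56, 19]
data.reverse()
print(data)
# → [19, 56, 85, 73, 25, 7]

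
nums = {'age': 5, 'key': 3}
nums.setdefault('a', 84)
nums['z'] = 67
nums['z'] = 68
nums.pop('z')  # 68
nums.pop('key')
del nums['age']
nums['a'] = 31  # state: {'a': 31}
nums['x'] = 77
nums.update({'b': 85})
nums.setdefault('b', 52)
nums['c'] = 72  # {'a': 31, 'x': 77, 'b': 85, 'c': 72}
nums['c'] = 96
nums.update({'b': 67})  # {'a': 31, 'x': 77, 'b': 67, 'c': 96}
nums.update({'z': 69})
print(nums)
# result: {'a': 31, 'x': 77, 'b': 67, 'c': 96, 'z': 69}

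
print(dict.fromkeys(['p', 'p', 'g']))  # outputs {'p': None, 'g': None}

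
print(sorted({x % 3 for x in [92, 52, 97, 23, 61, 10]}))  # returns [1, 2]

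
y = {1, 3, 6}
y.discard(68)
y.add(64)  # {1, 3, 6, 64}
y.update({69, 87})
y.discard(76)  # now {1, 3, 6, 64, 69, 87}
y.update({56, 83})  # {1, 3, 6, 56, 64, 69, 83, 87}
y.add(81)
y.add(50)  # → {1, 3, 6, 50, 56, 64, 69, 81, 83, 87}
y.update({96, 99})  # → {1, 3, 6, 50, 56, 64, 69, 81, 83, 87, 96, 99}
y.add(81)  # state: {1, 3, 6, 50, 56, 64, 69, 81, 83, 87, 96, 99}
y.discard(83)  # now {1, 3, 6, 50, 56, 64, 69, 81, 87, 96, 99}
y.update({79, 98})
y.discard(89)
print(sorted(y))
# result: [1, 3, 6, 50, 56, 64, 69, 79, 81, 87, 96, 98, 99]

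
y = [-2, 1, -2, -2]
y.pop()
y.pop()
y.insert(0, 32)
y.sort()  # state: [-2, 1, 32]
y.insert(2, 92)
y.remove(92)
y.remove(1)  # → [-2, 32]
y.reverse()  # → [32, -2]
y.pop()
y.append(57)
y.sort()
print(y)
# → [32, 57]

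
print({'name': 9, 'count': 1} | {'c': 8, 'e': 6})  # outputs {'name': 9, 'count': 1, 'c': 8, 'e': 6}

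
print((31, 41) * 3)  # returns (31, 41, 31, 41, 31, 41)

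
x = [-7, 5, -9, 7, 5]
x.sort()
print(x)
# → [-9, -7, 5, 5, 7]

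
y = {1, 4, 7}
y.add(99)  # {1, 4, 7, 99}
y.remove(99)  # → {1, 4, 7}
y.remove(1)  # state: {4, 7}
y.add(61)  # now {4, 7, 61}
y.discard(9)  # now {4, 7, 61}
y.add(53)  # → {4, 7, 53, 61}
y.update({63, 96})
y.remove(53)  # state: {4, 7, 61, 63, 96}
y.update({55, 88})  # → {4, 7, 55, 61, 63, 88, 96}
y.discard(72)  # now {4, 7, 55, 61, 63, 88, 96}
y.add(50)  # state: {4, 7, 50, 55, 61, 63, 88, 96}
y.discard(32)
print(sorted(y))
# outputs [4, 7, 50, 55, 61, 63, 88, 96]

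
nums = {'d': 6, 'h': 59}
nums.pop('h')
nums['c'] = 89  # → {'d': 6, 'c': 89}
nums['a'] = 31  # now {'d': 6, 'c': 89, 'a': 31}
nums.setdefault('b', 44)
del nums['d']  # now {'c': 89, 'a': 31, 'b': 44}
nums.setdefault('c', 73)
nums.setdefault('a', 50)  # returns 31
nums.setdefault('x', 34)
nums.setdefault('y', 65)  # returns 65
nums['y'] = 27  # {'c': 89, 'a': 31, 'b': 44, 'x': 34, 'y': 27}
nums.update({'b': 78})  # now {'c': 89, 'a': 31, 'b': 78, 'x': 34, 'y': 27}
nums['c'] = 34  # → {'c': 34, 'a': 31, 'b': 78, 'x': 34, 'y': 27}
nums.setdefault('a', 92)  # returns 31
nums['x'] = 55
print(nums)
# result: {'c': 34, 'a': 31, 'b': 78, 'x': 55, 'y': 27}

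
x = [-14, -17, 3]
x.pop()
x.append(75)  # [-14, -17, 75]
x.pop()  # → 75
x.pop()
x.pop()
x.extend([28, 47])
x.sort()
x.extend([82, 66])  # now [28, 47, 82, 66]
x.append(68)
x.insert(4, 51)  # [28, 47, 82, 66, 51, 68]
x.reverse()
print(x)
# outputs [68, 51, 66, 82, 47, 28]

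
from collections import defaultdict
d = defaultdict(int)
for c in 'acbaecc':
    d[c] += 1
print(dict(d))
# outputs {'a': 2, 'c': 3, 'b': 1, 'e': 1}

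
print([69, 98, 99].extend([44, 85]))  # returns None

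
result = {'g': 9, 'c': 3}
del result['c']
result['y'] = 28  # {'g': 9, 'y': 28}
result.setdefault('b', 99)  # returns 99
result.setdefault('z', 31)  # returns 31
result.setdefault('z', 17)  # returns 31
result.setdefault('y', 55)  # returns 28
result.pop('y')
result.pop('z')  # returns 31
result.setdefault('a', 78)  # 78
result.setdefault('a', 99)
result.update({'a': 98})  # {'g': 9, 'b': 99, 'a': 98}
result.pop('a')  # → 98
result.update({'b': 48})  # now {'g': 9, 'b': 48}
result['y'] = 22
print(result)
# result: {'g': 9, 'b': 48, 'y': 22}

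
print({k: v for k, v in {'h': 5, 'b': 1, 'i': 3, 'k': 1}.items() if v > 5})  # {}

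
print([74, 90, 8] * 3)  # [74, 90, 8, 74, 90, 8, 74, 90, 8]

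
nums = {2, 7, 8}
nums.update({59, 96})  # {2, 7, 8, 59, 96}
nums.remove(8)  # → {2, 7, 59, 96}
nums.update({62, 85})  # {2, 7, 59, 62, 85, 96}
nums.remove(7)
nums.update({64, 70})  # {2, 59, 62, 64, 70, 85, 96}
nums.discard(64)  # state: {2, 59, 62, 70, 85, 96}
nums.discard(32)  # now {2, 59, 62, 70, 85, 96}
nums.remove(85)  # {2, 59, 62, 70, 96}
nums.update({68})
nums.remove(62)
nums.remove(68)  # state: {2, 59, 70, 96}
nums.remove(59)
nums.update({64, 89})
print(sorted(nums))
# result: [2, 64, 70, 89, 96]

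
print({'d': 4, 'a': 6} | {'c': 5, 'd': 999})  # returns {'d': 999, 'a': 6, 'c': 5}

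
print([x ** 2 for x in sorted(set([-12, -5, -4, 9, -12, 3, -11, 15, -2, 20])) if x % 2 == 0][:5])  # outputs [144, 16, 4, 400]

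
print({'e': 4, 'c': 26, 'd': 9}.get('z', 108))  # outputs 108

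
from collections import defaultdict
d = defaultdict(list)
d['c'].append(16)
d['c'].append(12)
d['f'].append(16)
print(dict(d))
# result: {'c': [16, 12], 'f': [16]}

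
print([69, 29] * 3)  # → [69, 29, 69, 29, 69, 29]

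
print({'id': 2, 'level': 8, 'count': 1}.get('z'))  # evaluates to None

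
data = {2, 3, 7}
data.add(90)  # {2, 3, 7, 90}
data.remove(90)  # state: {2, 3, 7}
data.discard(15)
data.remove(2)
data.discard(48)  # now {3, 7}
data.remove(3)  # {7}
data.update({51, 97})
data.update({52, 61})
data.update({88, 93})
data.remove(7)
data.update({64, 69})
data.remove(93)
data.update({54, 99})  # {51, 52, 54, 61, 64, 69, 88, 97, 99}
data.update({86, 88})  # {51, 52, 54, 61, 64, 69, 86, 88, 97, 99}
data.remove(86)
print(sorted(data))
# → [51, 52, 54, 61, 64, 69, 88, 97, 99]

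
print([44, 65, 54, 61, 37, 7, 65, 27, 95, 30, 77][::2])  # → [44, 54, 37, 65, 95, 77]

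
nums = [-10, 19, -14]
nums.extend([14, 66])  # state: [-10, 19, -14, 14, 66]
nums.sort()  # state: [-14, -10, 14, 19, 66]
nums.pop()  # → 66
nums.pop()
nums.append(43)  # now [-14, -10, 14, 43]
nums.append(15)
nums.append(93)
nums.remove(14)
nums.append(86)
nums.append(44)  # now [-14, -10, 43, 15, 93, 86, 44]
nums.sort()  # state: [-14, -10, 15, 43, 44, 86, 93]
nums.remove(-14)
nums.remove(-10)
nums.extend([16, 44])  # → [15, 43, 44, 86, 93, 16, 44]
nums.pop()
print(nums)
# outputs [15, 43, 44, 86, 93, 16]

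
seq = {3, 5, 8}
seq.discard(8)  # {3, 5}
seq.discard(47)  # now {3, 5}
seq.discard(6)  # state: {3, 5}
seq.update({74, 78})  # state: {3, 5, 74, 78}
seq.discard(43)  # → {3, 5, 74, 78}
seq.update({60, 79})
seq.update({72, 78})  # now {3, 5, 60, 72, 74, 78, 79}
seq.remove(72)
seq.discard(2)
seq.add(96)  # {3, 5, 60, 74, 78, 79, 96}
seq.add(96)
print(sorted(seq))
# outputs [3, 5, 60, 74, 78, 79, 96]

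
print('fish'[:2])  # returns fi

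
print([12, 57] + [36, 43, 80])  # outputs [12, 57, 36, 43, 80]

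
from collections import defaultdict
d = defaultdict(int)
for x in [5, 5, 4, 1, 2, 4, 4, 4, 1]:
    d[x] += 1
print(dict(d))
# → {5: 2, 4: 4, 1: 2, 2: 1}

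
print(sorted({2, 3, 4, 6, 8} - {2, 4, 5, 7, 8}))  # [3, 6]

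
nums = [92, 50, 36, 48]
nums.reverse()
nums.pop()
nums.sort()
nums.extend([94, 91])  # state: [36, 48, 50, 94, 91]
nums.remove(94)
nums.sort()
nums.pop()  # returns 91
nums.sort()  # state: [36, 48, 50]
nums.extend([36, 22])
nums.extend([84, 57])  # [36, 48, 50, 36, 22, 84, 57]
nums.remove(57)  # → [36, 48, 50, 36, 22, 84]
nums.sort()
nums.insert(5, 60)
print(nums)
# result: [22, 36, 36, 48, 50, 60, 84]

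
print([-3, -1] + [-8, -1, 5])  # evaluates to [-3, -1, -8, -1, 5]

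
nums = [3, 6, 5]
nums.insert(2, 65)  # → [3, 6, 65, 5]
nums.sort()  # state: [3, 5, 6, 65]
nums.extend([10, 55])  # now [3, 5, 6, 65, 10, 55]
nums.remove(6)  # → [3, 5, 65, 10, 55]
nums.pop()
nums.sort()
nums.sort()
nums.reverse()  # [65, 10, 5, 3]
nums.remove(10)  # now [65, 5, 3]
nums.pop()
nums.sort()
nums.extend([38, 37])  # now [5, 65, 38, 37]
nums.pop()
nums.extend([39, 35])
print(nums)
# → [5, 65, 38, 39, 35]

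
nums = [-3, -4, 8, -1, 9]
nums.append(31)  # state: [-3, -4, 8, -1, 9, 31]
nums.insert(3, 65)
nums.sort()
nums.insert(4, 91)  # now [-4, -3, -1, 8, 91, 9, 31, 65]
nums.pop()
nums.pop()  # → 31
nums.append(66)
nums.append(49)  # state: [-4, -3, -1, 8, 91, 9, 66, 49]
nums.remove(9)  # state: [-4, -3, -1, 8, 91, 66, 49]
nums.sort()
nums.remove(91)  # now [-4, -3, -1, 8, 49, 66]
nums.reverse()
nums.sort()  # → [-4, -3, -1, 8, 49, 66]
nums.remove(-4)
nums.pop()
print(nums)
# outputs [-3, -1, 8, 49]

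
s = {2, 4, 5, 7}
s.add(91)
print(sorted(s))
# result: [2, 4, 5, 7, 91]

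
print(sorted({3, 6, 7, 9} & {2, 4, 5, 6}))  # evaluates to [6]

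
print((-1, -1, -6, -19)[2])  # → -6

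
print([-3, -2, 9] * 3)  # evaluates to [-3, -2, 9, -3, -2, 9, -3, -2, 9]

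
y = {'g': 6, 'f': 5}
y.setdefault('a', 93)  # 93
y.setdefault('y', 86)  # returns 86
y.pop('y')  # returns 86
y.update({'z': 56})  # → {'g': 6, 'f': 5, 'a': 93, 'z': 56}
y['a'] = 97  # {'g': 6, 'f': 5, 'a': 97, 'z': 56}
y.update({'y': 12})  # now {'g': 6, 'f': 5, 'a': 97, 'z': 56, 'y': 12}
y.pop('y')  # 12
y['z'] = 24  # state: {'g': 6, 'f': 5, 'a': 97, 'z': 24}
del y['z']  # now {'g': 6, 'f': 5, 'a': 97}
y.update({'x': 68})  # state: {'g': 6, 'f': 5, 'a': 97, 'x': 68}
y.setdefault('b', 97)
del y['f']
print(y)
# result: {'g': 6, 'a': 97, 'x': 68, 'b': 97}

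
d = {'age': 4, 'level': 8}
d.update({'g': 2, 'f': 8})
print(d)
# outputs {'age': 4, 'level': 8, 'g': 2, 'f': 8}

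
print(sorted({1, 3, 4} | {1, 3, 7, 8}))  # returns [1, 3, 4, 7, 8]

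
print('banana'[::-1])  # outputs ananab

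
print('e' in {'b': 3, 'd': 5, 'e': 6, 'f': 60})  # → True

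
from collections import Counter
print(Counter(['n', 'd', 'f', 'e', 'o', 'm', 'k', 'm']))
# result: Counter({'m': 2, 'n': 1, 'd': 1, 'f': 1, 'e': 1, 'o': 1, 'k': 1})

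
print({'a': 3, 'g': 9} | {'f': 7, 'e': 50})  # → {'a': 3, 'g': 9, 'f': 7, 'e': 50}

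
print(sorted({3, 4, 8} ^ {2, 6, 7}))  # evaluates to [2, 3, 4, 6, 7, 8]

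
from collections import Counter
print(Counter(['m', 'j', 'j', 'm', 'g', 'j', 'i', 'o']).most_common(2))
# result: [('j', 3), ('m', 2)]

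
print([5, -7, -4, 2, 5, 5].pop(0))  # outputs 5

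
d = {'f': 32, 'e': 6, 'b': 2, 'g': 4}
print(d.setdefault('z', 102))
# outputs 102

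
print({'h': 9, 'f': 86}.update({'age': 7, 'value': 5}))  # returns None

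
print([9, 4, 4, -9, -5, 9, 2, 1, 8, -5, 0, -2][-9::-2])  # [-9, 4]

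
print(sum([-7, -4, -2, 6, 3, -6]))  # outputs -10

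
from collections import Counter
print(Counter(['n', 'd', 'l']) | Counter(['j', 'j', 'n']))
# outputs Counter({'j': 2, 'n': 1, 'd': 1, 'l': 1})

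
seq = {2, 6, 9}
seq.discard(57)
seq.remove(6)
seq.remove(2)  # {9}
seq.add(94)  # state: {9, 94}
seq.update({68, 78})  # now {9, 68, 78, 94}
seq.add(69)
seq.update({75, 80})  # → {9, 68, 69, 75, 78, 80, 94}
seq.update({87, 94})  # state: {9, 68, 69, 75, 78, 80, 87, 94}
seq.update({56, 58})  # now {9, 56, 58, 68, 69, 75, 78, 80, 87, 94}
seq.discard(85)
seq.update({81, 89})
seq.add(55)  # {9, 55, 56, 58, 68, 69, 75, 78, 80, 81, 87, 89, 94}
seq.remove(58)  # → {9, 55, 56, 68, 69, 75, 78, 80, 81, 87, 89, 94}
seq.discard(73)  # {9, 55, 56, 68, 69, 75, 78, 80, 81, 87, 89, 94}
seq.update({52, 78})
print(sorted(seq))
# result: [9, 52, 55, 56, 68, 69, 75, 78, 80, 81, 87, 89, 94]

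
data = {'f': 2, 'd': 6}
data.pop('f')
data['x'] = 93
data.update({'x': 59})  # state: {'d': 6, 'x': 59}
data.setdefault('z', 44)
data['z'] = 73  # {'d': 6, 'x': 59, 'z': 73}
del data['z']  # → {'d': 6, 'x': 59}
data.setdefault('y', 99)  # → 99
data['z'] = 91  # {'d': 6, 'x': 59, 'y': 99, 'z': 91}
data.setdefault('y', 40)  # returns 99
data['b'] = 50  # {'d': 6, 'x': 59, 'y': 99, 'z': 91, 'b': 50}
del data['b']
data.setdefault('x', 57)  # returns 59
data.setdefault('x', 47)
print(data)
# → {'d': 6, 'x': 59, 'y': 99, 'z': 91}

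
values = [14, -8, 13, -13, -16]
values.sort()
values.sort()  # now [-16, -13, -8, 13, 14]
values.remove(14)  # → [-16, -13, -8, 13]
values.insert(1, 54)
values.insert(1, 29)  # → [-16, 29, 54, -13, -8, 13]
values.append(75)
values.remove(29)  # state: [-16, 54, -13, -8, 13, 75]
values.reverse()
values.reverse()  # [-16, 54, -13, -8, 13, 75]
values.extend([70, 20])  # [-16, 54, -13, -8, 13, 75, 70, 20]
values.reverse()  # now [20, 70, 75, 13, -8, -13, 54, -16]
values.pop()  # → -16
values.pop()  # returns 54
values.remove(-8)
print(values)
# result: [20, 70, 75, 13, -13]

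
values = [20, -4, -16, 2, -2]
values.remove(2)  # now [20, -4, -16, -2]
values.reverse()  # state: [-2, -16, -4, 20]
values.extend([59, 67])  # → [-2, -16, -4, 20, 59, 67]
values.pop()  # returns 67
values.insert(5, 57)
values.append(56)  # [-2, -16, -4, 20, 59, 57, 56]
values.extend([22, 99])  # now [-2, -16, -4, 20, 59, 57, 56, 22, 99]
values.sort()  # [-16, -4, -2, 20, 22, 56, 57, 59, 99]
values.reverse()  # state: [99, 59, 57, 56, 22, 20, -2, -4, -16]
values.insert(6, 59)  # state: [99, 59, 57, 56, 22, 20, 59, -2, -4, -16]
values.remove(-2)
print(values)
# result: [99, 59, 57, 56, 22, 20, 59, -4, -16]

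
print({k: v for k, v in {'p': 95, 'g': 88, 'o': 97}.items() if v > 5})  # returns {'p': 95, 'g': 88, 'o': 97}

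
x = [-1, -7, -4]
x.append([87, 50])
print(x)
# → [-1, -7, -4, [87, 50]]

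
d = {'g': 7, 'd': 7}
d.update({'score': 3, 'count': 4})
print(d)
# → {'g': 7, 'd': 7, 'score': 3, 'count': 4}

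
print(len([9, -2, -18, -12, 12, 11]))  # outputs 6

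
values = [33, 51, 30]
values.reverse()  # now [30, 51, 33]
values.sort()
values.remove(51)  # [30, 33]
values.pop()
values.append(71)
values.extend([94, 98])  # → [30, 71, 94, 98]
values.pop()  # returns 98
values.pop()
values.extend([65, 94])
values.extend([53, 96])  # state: [30, 71, 65, 94, 53, 96]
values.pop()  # 96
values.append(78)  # [30, 71, 65, 94, 53, 78]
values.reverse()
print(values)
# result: [78, 53, 94, 65, 71, 30]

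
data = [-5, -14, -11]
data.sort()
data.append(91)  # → [-14, -11, -5, 91]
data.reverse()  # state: [91, -5, -11, -14]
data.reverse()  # [-14, -11, -5, 91]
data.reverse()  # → [91, -5, -11, -14]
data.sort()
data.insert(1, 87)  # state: [-14, 87, -11, -5, 91]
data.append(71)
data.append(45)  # [-14, 87, -11, -5, 91, 71, 45]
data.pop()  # 45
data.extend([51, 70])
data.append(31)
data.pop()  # 31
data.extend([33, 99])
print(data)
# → [-14, 87, -11, -5, 91, 71, 51, 70, 33, 99]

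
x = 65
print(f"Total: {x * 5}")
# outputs Total: 325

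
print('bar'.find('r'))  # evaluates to 2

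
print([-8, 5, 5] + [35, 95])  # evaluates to [-8, 5, 5, 35, 95]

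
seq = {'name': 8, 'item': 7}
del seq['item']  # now {'name': 8}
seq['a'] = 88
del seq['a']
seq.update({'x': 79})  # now {'name': 8, 'x': 79}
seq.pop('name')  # 8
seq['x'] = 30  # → {'x': 30}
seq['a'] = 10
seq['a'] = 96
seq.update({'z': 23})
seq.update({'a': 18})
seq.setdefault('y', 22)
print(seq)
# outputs {'x': 30, 'a': 18, 'z': 23, 'y': 22}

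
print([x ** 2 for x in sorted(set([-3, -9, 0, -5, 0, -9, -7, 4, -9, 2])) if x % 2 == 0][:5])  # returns [0, 4, 16]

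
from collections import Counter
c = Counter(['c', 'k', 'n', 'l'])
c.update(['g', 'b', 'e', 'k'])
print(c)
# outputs Counter({'k': 2, 'c': 1, 'n': 1, 'l': 1, 'g': 1, 'b': 1, 'e': 1})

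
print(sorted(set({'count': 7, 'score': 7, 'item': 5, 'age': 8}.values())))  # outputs [5, 7, 8]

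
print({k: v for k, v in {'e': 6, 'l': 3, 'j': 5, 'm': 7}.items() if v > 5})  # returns {'e': 6, 'm': 7}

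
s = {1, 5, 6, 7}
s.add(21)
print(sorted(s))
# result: [1, 5, 6, 7, 21]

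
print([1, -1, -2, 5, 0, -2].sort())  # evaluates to None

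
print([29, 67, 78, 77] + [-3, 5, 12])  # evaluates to [29, 67, 78, 77, -3, 5, 12]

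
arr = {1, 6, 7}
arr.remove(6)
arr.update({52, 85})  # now {1, 7, 52, 85}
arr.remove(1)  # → {7, 52, 85}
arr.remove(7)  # {52, 85}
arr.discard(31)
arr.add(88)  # {52, 85, 88}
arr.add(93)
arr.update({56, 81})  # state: {52, 56, 81, 85, 88, 93}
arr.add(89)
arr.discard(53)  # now {52, 56, 81, 85, 88, 89, 93}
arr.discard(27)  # {52, 56, 81, 85, 88, 89, 93}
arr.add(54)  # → {52, 54, 56, 81, 85, 88, 89, 93}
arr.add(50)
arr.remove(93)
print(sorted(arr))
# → [50, 52, 54, 56, 81, 85, 88, 89]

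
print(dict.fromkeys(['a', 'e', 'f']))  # {'a': None, 'e': None, 'f': None}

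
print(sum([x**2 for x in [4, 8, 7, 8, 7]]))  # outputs 242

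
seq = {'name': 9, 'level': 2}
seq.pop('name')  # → 9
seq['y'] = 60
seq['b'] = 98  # {'level': 2, 'y': 60, 'b': 98}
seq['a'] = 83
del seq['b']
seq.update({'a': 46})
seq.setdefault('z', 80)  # 80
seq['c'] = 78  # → {'level': 2, 'y': 60, 'a': 46, 'z': 80, 'c': 78}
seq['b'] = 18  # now {'level': 2, 'y': 60, 'a': 46, 'z': 80, 'c': 78, 'b': 18}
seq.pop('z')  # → 80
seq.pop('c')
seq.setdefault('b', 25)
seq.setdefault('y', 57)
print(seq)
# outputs {'level': 2, 'y': 60, 'a': 46, 'b': 18}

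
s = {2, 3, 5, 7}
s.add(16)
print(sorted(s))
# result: [2, 3, 5, 7, 16]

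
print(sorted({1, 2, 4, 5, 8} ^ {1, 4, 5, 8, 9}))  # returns [2, 9]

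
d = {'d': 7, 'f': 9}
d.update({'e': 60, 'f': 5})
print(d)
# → {'d': 7, 'f': 5, 'e': 60}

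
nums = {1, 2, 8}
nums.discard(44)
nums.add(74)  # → {1, 2, 8, 74}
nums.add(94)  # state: {1, 2, 8, 74, 94}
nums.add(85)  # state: {1, 2, 8, 74, 85, 94}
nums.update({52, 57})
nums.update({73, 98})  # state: {1, 2, 8, 52, 57, 73, 74, 85, 94, 98}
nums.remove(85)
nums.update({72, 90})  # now {1, 2, 8, 52, 57, 72, 73, 74, 90, 94, 98}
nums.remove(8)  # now {1, 2, 52, 57, 72, 73, 74, 90, 94, 98}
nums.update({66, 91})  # {1, 2, 52, 57, 66, 72, 73, 74, 90, 91, 94, 98}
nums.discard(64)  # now {1, 2, 52, 57, 66, 72, 73, 74, 90, 91, 94, 98}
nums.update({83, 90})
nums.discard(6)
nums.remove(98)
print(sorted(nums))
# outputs [1, 2, 52, 57, 66, 72, 73, 74, 83, 90, 91, 94]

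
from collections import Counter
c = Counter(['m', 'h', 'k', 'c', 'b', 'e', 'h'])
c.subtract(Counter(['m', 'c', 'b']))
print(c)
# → Counter({'h': 2, 'k': 1, 'e': 1, 'm': 0, 'c': 0, 'b': 0})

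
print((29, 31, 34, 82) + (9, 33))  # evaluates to (29, 31, 34, 82, 9, 33)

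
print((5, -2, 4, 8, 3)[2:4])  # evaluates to (4, 8)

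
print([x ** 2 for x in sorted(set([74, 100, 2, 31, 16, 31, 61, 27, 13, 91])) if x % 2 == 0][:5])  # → [4, 256, 5476, 10000]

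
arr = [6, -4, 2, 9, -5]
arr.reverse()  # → [-5, 9, 2, -4, 6]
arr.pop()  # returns 6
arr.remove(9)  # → [-5, 2, -4]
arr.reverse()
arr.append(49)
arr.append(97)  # [-4, 2, -5, 49, 97]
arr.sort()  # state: [-5, -4, 2, 49, 97]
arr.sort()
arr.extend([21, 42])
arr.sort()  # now [-5, -4, 2, 21, 42, 49, 97]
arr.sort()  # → [-5, -4, 2, 21, 42, 49, 97]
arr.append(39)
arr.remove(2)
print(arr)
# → [-5, -4, 21, 42, 49, 97, 39]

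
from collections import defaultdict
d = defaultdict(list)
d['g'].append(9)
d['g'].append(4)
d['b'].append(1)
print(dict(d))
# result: {'g': [9, 4], 'b': [1]}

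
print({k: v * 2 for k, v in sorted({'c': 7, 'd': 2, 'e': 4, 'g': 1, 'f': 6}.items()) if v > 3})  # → {'c': 14, 'e': 8, 'f': 12}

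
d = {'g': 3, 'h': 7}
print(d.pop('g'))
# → 3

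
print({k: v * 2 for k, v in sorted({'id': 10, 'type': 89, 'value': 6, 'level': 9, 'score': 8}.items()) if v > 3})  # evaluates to {'id': 20, 'level': 18, 'score': 16, 'type': 178, 'value': 12}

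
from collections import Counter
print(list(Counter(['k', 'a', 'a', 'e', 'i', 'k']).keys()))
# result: ['k', 'a', 'e', 'i']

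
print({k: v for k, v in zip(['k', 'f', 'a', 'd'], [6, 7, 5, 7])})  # {'k': 6, 'f': 7, 'a': 5, 'd': 7}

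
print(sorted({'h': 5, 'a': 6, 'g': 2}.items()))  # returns [('a', 6), ('g', 2), ('h', 5)]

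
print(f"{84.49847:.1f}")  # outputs 84.5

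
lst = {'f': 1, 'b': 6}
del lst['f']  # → {'b': 6}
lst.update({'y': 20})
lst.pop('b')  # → 6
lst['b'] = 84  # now {'y': 20, 'b': 84}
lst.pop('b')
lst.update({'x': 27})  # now {'y': 20, 'x': 27}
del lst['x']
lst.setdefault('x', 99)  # 99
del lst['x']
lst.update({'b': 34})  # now {'y': 20, 'b': 34}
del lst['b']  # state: {'y': 20}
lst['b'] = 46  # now {'y': 20, 'b': 46}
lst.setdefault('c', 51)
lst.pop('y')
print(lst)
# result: {'b': 46, 'c': 51}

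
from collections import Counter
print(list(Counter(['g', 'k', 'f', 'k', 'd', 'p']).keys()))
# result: ['g', 'k', 'f', 'd', 'p']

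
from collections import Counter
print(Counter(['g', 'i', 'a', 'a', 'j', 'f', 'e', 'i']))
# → Counter({'i': 2, 'a': 2, 'g': 1, 'j': 1, 'f': 1, 'e': 1})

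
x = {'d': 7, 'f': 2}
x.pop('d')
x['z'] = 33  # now {'f': 2, 'z': 33}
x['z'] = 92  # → {'f': 2, 'z': 92}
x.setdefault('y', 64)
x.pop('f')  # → 2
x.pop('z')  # 92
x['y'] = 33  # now {'y': 33}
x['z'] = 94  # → {'y': 33, 'z': 94}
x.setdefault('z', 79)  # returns 94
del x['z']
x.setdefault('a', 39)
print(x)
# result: {'y': 33, 'a': 39}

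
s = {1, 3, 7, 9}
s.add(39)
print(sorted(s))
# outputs [1, 3, 7, 9, 39]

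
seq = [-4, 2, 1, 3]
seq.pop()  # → 3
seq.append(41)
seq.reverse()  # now [41, 1, 2, -4]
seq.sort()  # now [-4, 1, 2, 41]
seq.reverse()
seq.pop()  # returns -4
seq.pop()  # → 1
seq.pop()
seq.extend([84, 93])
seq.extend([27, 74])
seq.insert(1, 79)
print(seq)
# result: [41, 79, 84, 93, 27, 74]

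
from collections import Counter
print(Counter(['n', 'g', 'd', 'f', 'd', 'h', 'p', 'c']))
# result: Counter({'d': 2, 'n': 1, 'g': 1, 'f': 1, 'h': 1, 'p': 1, 'c': 1})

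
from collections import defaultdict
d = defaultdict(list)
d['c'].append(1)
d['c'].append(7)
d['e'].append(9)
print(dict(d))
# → {'c': [1, 7], 'e': [9]}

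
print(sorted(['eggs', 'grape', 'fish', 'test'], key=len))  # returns ['eggs', 'fish', 'test', 'grape']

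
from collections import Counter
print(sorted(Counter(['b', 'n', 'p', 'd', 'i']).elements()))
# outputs ['b', 'd', 'i', 'n', 'p']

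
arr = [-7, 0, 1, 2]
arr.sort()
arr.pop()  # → 2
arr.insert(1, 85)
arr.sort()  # [-7, 0, 1, 85]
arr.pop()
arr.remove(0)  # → [-7, 1]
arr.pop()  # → 1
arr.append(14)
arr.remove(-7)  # [14]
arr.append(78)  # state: [14, 78]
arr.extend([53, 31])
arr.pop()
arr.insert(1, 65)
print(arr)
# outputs [14, 65, 78, 53]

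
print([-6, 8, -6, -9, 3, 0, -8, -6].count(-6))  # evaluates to 3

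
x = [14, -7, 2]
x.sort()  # [-7, 2, 14]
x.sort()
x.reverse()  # [14, 2, -7]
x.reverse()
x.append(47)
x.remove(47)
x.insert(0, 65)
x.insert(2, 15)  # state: [65, -7, 15, 2, 14]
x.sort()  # [-7, 2, 14, 15, 65]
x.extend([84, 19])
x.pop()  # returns 19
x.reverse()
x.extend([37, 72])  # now [84, 65, 15, 14, 2, -7, 37, 72]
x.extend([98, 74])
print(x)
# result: [84, 65, 15, 14, 2, -7, 37, 72, 98, 74]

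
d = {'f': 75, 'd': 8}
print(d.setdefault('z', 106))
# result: 106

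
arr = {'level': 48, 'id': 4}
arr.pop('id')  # 4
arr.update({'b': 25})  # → {'level': 48, 'b': 25}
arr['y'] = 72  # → {'level': 48, 'b': 25, 'y': 72}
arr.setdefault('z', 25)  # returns 25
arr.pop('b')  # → 25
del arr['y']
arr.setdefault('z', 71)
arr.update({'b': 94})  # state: {'level': 48, 'z': 25, 'b': 94}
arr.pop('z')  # 25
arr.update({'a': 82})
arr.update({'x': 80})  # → {'level': 48, 'b': 94, 'a': 82, 'x': 80}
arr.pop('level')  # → 48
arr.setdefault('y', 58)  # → 58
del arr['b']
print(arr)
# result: {'a': 82, 'x': 80, 'y': 58}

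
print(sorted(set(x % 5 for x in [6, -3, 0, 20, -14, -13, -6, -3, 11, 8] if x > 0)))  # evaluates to [0, 1, 3]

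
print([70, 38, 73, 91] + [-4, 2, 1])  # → [70, 38, 73, 91, -4, 2, 1]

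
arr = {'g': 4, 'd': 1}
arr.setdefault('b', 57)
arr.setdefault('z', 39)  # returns 39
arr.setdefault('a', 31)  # 31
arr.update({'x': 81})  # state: {'g': 4, 'd': 1, 'b': 57, 'z': 39, 'a': 31, 'x': 81}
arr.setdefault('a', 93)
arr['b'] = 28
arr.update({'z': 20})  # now {'g': 4, 'd': 1, 'b': 28, 'z': 20, 'a': 31, 'x': 81}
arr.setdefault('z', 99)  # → 20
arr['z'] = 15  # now {'g': 4, 'd': 1, 'b': 28, 'z': 15, 'a': 31, 'x': 81}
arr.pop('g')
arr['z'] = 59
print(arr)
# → {'d': 1, 'b': 28, 'z': 59, 'a': 31, 'x': 81}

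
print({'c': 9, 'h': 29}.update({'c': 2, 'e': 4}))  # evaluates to None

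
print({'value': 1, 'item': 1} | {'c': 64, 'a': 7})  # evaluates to {'value': 1, 'item': 1, 'c': 64, 'a': 7}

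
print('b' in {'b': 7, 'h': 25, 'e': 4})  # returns True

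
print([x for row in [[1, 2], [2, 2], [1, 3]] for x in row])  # [1, 2, 2, 2, 1, 3]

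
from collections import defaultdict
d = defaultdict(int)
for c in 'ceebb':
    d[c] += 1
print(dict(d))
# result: {'c': 1, 'e': 2, 'b': 2}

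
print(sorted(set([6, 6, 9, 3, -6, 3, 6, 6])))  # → [-6, 3, 6, 9]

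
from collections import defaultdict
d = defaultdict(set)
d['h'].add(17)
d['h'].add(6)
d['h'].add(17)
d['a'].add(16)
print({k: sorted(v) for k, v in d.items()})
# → {'h': [6, 17], 'a': [16]}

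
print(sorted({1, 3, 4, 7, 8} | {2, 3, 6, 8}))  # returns [1, 2, 3, 4, 6, 7, 8]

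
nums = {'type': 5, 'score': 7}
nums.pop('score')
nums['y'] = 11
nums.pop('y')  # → 11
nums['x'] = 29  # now {'type': 5, 'x': 29}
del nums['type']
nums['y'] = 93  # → {'x': 29, 'y': 93}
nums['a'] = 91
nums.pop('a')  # 91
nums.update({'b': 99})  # {'x': 29, 'y': 93, 'b': 99}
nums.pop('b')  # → 99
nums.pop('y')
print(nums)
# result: {'x': 29}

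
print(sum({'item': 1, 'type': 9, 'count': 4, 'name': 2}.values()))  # 16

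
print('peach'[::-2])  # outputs hap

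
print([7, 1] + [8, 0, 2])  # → [7, 1, 8, 0, 2]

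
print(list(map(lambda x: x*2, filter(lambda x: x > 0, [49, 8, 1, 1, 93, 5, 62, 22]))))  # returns [98, 16, 2, 2, 186, 10, 124, 44]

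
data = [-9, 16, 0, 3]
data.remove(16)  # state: [-9, 0, 3]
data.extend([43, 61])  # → [-9, 0, 3, 43, 61]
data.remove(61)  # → [-9, 0, 3, 43]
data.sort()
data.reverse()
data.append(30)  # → [43, 3, 0, -9, 30]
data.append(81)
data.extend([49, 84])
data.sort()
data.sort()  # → [-9, 0, 3, 30, 43, 49, 81, 84]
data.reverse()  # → [84, 81, 49, 43, 30, 3, 0, -9]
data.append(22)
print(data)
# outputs [84, 81, 49, 43, 30, 3, 0, -9, 22]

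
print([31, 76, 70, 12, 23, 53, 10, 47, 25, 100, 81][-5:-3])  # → [10, 47]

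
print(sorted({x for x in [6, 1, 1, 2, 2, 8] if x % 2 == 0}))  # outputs [2, 6, 8]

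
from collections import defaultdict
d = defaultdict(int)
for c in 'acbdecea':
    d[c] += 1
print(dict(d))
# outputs {'a': 2, 'c': 2, 'b': 1, 'd': 1, 'e': 2}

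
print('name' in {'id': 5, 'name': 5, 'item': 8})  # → True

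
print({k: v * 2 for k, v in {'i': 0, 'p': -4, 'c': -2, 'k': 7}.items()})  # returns {'i': 0, 'p': -8, 'c': -4, 'k': 14}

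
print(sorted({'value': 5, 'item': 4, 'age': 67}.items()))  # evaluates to [('age', 67), ('item', 4), ('value', 5)]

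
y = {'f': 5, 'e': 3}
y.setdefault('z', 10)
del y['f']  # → {'e': 3, 'z': 10}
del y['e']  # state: {'z': 10}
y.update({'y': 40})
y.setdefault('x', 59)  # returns 59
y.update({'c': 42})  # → {'z': 10, 'y': 40, 'x': 59, 'c': 42}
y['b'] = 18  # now {'z': 10, 'y': 40, 'x': 59, 'c': 42, 'b': 18}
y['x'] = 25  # {'z': 10, 'y': 40, 'x': 25, 'c': 42, 'b': 18}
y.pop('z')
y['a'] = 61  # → {'y': 40, 'x': 25, 'c': 42, 'b': 18, 'a': 61}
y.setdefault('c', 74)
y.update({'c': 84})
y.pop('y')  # 40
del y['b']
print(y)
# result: {'x': 25, 'c': 84, 'a': 61}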